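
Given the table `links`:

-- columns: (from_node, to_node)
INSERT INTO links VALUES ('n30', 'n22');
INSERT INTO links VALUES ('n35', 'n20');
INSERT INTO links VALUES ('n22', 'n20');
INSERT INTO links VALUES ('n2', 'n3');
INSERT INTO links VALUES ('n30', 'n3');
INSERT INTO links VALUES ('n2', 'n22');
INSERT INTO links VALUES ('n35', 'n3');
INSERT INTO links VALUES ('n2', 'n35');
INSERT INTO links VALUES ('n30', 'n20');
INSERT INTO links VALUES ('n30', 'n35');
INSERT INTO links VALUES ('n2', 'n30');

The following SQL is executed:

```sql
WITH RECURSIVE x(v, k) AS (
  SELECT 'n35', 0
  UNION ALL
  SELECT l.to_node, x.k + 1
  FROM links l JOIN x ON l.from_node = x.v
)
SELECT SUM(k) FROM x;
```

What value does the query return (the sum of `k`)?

2

Base: (n35, k=0).
Iteration 1: edges from {n35} -> (n20, k=1), (n3, k=1).
Iteration 2: no outgoing edges from {n20,n3}; recursion stops.
SUM(k) = 0 + 1 + 1 = 2.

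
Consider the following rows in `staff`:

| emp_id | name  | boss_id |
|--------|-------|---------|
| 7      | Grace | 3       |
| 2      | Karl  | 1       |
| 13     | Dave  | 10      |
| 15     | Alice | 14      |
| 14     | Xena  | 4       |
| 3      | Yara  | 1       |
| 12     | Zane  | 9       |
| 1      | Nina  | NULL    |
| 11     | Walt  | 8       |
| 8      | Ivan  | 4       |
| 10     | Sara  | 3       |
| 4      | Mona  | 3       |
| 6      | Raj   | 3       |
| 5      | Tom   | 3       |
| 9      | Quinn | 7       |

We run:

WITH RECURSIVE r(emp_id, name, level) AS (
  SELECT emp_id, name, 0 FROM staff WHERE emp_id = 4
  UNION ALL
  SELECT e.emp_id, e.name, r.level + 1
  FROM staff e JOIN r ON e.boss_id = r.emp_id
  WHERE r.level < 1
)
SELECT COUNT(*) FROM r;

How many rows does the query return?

3

Base: emp_id=4 (Mona) at level 0.
Iteration 1: rows with boss_id in {4} -> Ivan (id 8, level 1), Xena (id 14, level 1).
Iteration 2: level < 1 fails for all current rows; recursion stops.
Total rows emitted: 3.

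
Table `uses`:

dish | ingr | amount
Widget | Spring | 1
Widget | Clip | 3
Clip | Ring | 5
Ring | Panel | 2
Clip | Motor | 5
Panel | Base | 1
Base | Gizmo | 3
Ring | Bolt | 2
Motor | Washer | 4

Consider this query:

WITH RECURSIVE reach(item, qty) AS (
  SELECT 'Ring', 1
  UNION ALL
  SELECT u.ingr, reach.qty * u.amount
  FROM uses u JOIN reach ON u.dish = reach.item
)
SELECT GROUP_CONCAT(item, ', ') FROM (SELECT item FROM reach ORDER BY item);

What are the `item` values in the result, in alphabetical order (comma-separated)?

Base: (Ring, qty=1).
Iteration 1: components of {Ring} -> Bolt = 1*2 = 2, Panel = 1*2 = 2.
Iteration 2: components of {Bolt,Panel} -> Base = 2*1 = 2.
Iteration 3: components of {Base} -> Gizmo = 2*3 = 6.
Iteration 4: no further components; recursion stops.

Base, Bolt, Gizmo, Panel, Ring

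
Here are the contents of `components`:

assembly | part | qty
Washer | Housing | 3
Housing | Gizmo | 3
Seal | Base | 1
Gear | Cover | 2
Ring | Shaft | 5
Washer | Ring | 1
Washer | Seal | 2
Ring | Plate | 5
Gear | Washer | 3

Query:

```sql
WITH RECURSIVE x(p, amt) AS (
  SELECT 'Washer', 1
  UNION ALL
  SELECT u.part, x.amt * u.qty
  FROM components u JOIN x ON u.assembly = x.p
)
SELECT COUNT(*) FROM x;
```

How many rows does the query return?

Base: (Washer, amt=1).
Iteration 1: components of {Washer} -> Housing = 1*3 = 3, Ring = 1*1 = 1, Seal = 1*2 = 2.
Iteration 2: components of {Housing,Ring,Seal} -> Base = 2*1 = 2, Gizmo = 3*3 = 9, Plate = 1*5 = 5, Shaft = 1*5 = 5.
Iteration 3: no further components; recursion stops.
Total rows emitted: 8.

8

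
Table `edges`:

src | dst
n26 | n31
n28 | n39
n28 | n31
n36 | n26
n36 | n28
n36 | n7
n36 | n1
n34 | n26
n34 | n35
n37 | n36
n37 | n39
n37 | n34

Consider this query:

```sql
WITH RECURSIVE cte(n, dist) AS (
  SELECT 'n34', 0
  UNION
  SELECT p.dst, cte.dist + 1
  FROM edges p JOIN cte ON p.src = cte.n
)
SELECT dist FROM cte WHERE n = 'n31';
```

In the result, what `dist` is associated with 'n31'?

Base: (n34, dist=0).
Iteration 1: edges from {n34} -> (n26, dist=1), (n35, dist=1).
Iteration 2: edges from {n26,n35} -> (n31, dist=2).
Iteration 3: no outgoing edges from {n31}; recursion stops.

2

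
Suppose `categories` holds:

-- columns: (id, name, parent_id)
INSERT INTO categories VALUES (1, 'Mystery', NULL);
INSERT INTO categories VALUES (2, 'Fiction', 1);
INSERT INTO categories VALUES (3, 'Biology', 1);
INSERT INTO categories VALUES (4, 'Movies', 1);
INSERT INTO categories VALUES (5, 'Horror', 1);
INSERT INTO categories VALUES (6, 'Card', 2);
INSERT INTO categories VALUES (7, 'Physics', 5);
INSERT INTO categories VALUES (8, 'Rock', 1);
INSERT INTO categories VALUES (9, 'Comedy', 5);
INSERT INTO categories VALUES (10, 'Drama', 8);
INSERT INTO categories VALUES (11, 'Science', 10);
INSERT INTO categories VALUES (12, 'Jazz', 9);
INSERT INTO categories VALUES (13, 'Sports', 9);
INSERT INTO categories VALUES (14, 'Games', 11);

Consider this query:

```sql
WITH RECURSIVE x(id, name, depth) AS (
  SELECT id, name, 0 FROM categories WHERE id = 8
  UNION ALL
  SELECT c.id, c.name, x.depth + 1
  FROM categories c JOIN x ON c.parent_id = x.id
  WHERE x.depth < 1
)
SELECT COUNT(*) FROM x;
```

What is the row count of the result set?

Base: id=8 (Rock) at depth 0.
Iteration 1: rows with parent_id in {8} -> Drama (id 10, depth 1).
Iteration 2: depth < 1 fails for all current rows; recursion stops.
Total rows emitted: 2.

2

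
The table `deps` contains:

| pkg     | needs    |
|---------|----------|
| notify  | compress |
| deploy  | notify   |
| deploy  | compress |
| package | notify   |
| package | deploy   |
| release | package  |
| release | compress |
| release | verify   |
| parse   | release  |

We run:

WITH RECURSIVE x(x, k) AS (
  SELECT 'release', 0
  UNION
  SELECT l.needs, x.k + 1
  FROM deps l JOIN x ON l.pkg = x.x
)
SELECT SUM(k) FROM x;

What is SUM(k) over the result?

Base: (release, k=0).
Iteration 1: edges from {release} -> (compress, k=1), (package, k=1), (verify, k=1).
Iteration 2: edges from {compress,package,verify} -> (deploy, k=2), (notify, k=2).
Iteration 3: edges from {deploy,notify} -> (compress, k=3), (notify, k=3). [UNION drops 1 duplicate row(s)]
Iteration 4: edges from {compress,notify} -> (compress, k=4).
Iteration 5: no outgoing edges from {compress}; recursion stops.
SUM(k) = 0 + 1 + 1 + 1 + 2 + 2 + 3 + 3 + 4 = 17.

17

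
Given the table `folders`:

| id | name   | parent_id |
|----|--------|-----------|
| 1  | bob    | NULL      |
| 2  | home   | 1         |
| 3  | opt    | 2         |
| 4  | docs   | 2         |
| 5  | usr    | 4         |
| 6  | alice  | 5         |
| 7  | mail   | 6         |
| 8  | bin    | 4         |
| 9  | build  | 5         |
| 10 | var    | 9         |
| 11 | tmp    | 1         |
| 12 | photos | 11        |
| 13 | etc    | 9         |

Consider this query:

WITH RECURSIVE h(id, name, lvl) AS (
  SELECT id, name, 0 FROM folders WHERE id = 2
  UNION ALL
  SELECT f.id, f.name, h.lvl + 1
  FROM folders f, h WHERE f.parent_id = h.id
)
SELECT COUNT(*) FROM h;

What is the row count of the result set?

10

Base: id=2 (home) at lvl 0.
Iteration 1: rows with parent_id in {2} -> opt (id 3, lvl 1), docs (id 4, lvl 1).
Iteration 2: rows with parent_id in {3,4} -> usr (id 5, lvl 2), bin (id 8, lvl 2).
Iteration 3: rows with parent_id in {5,8} -> alice (id 6, lvl 3), build (id 9, lvl 3).
Iteration 4: rows with parent_id in {6,9} -> mail (id 7, lvl 4), var (id 10, lvl 4), etc (id 13, lvl 4).
Iteration 5: no rows with parent_id in {7,10,13}; recursion stops.
Total rows emitted: 10.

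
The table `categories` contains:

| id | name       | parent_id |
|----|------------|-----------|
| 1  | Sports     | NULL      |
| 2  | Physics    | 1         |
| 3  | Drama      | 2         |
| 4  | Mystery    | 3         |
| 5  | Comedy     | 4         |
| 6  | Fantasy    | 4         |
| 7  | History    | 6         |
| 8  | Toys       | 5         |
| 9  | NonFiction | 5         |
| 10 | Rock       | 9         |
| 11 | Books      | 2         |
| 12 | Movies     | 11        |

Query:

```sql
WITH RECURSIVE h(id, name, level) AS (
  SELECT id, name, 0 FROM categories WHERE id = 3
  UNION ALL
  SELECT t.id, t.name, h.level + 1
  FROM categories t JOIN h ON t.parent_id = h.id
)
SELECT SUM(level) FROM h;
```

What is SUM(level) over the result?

Base: id=3 (Drama) at level 0.
Iteration 1: rows with parent_id in {3} -> Mystery (id 4, level 1).
Iteration 2: rows with parent_id in {4} -> Comedy (id 5, level 2), Fantasy (id 6, level 2).
Iteration 3: rows with parent_id in {5,6} -> History (id 7, level 3), Toys (id 8, level 3), NonFiction (id 9, level 3).
Iteration 4: rows with parent_id in {7,8,9} -> Rock (id 10, level 4).
Iteration 5: no rows with parent_id in {10}; recursion stops.
SUM(level) = 0 + 1 + 2 + 2 + 3 + 3 + 3 + 4 = 18.

18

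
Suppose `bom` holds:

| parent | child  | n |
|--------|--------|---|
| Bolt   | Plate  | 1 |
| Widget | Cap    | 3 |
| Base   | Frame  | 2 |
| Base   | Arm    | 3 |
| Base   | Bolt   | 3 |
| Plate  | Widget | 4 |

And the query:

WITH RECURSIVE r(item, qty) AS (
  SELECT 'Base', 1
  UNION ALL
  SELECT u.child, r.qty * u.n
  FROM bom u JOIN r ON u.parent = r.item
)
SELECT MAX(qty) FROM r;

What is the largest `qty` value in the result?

Base: (Base, qty=1).
Iteration 1: components of {Base} -> Arm = 1*3 = 3, Bolt = 1*3 = 3, Frame = 1*2 = 2.
Iteration 2: components of {Arm,Bolt,Frame} -> Plate = 3*1 = 3.
Iteration 3: components of {Plate} -> Widget = 3*4 = 12.
Iteration 4: components of {Widget} -> Cap = 12*3 = 36.
Iteration 5: no further components; recursion stops.
qty values: 1, 3, 2, 3, 3, 12, 36; the maximum is 36.

36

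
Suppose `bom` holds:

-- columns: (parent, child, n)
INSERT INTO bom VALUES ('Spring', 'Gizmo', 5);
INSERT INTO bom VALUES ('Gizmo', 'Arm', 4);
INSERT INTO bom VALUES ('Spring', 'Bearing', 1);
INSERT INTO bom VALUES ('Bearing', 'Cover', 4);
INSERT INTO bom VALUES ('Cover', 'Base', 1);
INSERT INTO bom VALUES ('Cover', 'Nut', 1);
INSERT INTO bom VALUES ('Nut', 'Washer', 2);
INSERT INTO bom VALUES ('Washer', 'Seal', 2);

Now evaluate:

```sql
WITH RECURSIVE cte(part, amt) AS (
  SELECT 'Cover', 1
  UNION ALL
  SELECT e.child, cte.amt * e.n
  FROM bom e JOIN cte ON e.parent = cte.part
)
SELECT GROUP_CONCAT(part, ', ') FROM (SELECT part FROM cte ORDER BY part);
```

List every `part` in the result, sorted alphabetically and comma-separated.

Base, Cover, Nut, Seal, Washer

Base: (Cover, amt=1).
Iteration 1: components of {Cover} -> Base = 1*1 = 1, Nut = 1*1 = 1.
Iteration 2: components of {Base,Nut} -> Washer = 1*2 = 2.
Iteration 3: components of {Washer} -> Seal = 2*2 = 4.
Iteration 4: no further components; recursion stops.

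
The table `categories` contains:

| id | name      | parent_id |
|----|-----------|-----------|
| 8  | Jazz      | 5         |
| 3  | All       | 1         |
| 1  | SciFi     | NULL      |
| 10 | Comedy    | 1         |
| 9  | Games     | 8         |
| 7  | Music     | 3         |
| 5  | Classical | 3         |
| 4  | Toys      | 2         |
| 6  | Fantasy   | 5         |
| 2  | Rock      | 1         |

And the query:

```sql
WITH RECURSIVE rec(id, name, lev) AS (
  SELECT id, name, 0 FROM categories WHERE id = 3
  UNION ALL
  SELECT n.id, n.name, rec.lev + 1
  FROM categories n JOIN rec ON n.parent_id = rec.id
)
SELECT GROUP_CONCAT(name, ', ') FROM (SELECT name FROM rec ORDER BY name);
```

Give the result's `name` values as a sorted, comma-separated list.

All, Classical, Fantasy, Games, Jazz, Music

Base: id=3 (All) at lev 0.
Iteration 1: rows with parent_id in {3} -> Classical (id 5, lev 1), Music (id 7, lev 1).
Iteration 2: rows with parent_id in {5,7} -> Fantasy (id 6, lev 2), Jazz (id 8, lev 2).
Iteration 3: rows with parent_id in {6,8} -> Games (id 9, lev 3).
Iteration 4: no rows with parent_id in {9}; recursion stops.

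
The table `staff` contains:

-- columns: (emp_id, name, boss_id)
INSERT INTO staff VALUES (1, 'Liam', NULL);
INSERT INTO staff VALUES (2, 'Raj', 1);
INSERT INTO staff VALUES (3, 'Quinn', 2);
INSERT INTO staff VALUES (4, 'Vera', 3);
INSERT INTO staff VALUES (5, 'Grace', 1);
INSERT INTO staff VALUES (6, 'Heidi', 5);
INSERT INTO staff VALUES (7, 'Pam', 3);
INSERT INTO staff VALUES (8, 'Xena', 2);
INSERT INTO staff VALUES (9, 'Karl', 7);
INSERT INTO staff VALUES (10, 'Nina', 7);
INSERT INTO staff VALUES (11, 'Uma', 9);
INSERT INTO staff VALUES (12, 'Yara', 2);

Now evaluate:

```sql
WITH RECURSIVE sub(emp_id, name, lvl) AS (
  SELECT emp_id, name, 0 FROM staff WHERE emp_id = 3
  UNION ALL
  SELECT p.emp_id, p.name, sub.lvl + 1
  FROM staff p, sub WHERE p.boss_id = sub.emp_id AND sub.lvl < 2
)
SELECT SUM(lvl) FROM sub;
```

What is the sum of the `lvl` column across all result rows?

6

Base: emp_id=3 (Quinn) at lvl 0.
Iteration 1: rows with boss_id in {3} -> Vera (id 4, lvl 1), Pam (id 7, lvl 1).
Iteration 2: rows with boss_id in {4,7} -> Karl (id 9, lvl 2), Nina (id 10, lvl 2).
Iteration 3: lvl < 2 fails for all current rows; recursion stops.
SUM(lvl) = 0 + 1 + 1 + 2 + 2 = 6.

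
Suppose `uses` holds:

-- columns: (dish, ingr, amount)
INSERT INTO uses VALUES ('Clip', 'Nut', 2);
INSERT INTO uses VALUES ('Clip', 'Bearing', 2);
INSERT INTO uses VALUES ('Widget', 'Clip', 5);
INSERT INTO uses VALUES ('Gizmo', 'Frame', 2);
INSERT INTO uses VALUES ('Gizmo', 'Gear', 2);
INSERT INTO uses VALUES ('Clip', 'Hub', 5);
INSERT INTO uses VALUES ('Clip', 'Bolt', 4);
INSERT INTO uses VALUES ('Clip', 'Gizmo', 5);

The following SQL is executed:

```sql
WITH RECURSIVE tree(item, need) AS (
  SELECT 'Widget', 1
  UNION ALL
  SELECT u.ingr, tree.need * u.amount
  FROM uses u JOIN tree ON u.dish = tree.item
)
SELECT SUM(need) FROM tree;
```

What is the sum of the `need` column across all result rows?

196

Base: (Widget, need=1).
Iteration 1: components of {Widget} -> Clip = 1*5 = 5.
Iteration 2: components of {Clip} -> Bearing = 5*2 = 10, Bolt = 5*4 = 20, Gizmo = 5*5 = 25, Hub = 5*5 = 25, Nut = 5*2 = 10.
Iteration 3: components of {Bearing,Bolt,Gizmo,Hub,Nut} -> Frame = 25*2 = 50, Gear = 25*2 = 50.
Iteration 4: no further components; recursion stops.
SUM(need) = 1 + 5 + 10 + 10 + 25 + 25 + 20 + 50 + 50 = 196.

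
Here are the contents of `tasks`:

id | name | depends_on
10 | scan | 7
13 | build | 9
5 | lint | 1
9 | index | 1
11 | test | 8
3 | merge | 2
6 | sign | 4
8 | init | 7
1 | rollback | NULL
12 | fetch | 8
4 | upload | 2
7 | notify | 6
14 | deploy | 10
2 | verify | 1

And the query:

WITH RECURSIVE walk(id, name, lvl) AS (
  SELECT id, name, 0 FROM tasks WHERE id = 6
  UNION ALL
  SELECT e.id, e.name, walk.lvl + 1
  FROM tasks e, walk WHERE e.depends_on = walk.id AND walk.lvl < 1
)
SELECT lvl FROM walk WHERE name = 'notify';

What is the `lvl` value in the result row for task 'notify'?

Base: id=6 (sign) at lvl 0.
Iteration 1: rows with depends_on in {6} -> notify (id 7, lvl 1).
Iteration 2: lvl < 1 fails for all current rows; recursion stops.

1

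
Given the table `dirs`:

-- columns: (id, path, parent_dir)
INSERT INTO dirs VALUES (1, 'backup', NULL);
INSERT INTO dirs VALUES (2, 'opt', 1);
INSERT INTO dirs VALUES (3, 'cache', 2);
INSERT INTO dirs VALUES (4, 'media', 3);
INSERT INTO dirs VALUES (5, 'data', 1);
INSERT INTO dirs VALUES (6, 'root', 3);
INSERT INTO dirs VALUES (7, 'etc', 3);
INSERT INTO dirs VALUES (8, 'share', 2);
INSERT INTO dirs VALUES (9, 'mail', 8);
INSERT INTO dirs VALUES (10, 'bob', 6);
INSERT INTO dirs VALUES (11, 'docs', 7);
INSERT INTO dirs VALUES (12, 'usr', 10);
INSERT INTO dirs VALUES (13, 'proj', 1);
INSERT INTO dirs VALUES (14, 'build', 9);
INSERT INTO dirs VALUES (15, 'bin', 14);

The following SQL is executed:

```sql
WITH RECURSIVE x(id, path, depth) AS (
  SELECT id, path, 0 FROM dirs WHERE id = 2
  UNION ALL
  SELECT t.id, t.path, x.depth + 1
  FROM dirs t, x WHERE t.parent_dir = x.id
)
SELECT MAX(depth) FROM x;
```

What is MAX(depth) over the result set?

Base: id=2 (opt) at depth 0.
Iteration 1: rows with parent_dir in {2} -> cache (id 3, depth 1), share (id 8, depth 1).
Iteration 2: rows with parent_dir in {3,8} -> media (id 4, depth 2), root (id 6, depth 2), etc (id 7, depth 2), mail (id 9, depth 2).
Iteration 3: rows with parent_dir in {4,6,7,9} -> bob (id 10, depth 3), docs (id 11, depth 3), build (id 14, depth 3).
Iteration 4: rows with parent_dir in {10,11,14} -> usr (id 12, depth 4), bin (id 15, depth 4).
Iteration 5: no rows with parent_dir in {12,15}; recursion stops.
depth values: 0, 1, 1, 2, 2, 2, 2, 3, 3, 3, 4, 4; the maximum is 4.

4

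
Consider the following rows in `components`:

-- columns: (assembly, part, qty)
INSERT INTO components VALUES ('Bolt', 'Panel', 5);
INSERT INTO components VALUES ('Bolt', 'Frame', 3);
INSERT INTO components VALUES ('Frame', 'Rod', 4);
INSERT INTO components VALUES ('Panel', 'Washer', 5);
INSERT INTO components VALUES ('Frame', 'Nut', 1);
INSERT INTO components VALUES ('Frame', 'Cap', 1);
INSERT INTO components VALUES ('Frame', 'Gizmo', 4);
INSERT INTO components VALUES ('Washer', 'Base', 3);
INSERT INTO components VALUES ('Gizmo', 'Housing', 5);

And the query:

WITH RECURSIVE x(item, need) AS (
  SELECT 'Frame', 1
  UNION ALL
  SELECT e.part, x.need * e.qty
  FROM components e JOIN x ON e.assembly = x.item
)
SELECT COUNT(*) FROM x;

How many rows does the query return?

Base: (Frame, need=1).
Iteration 1: components of {Frame} -> Cap = 1*1 = 1, Gizmo = 1*4 = 4, Nut = 1*1 = 1, Rod = 1*4 = 4.
Iteration 2: components of {Cap,Gizmo,Nut,Rod} -> Housing = 4*5 = 20.
Iteration 3: no further components; recursion stops.
Total rows emitted: 6.

6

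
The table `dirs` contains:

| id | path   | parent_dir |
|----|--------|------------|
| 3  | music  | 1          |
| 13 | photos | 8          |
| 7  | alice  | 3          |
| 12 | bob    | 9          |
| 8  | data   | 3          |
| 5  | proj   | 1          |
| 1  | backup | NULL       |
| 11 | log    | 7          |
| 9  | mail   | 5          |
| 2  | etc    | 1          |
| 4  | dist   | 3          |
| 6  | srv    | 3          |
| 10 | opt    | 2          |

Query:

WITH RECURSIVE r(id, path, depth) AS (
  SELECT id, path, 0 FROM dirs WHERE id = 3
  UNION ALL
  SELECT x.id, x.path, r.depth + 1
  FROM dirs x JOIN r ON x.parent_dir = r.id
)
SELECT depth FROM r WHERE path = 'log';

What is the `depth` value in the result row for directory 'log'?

2

Base: id=3 (music) at depth 0.
Iteration 1: rows with parent_dir in {3} -> dist (id 4, depth 1), srv (id 6, depth 1), alice (id 7, depth 1), data (id 8, depth 1).
Iteration 2: rows with parent_dir in {4,6,7,8} -> log (id 11, depth 2), photos (id 13, depth 2).
Iteration 3: no rows with parent_dir in {11,13}; recursion stops.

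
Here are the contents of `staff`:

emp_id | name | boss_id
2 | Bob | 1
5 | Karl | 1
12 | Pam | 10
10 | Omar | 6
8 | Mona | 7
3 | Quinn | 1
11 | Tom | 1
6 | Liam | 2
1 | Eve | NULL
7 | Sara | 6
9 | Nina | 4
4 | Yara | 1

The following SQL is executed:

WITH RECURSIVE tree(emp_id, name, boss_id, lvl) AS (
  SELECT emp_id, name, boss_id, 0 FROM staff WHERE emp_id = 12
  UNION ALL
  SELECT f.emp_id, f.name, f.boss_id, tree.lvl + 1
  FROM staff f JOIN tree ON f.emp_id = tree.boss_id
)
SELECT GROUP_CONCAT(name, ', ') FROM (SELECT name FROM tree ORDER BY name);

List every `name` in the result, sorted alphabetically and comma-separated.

Bob, Eve, Liam, Omar, Pam

Base: emp_id=12 (Pam), boss_id=10, lvl 0.
Iteration 1: join on emp_id=10 -> Omar (id 10, boss_id=6, lvl 1).
Iteration 2: join on emp_id=6 -> Liam (id 6, boss_id=2, lvl 2).
Iteration 3: join on emp_id=2 -> Bob (id 2, boss_id=1, lvl 3).
Iteration 4: join on emp_id=1 -> Eve (id 1, boss_id=NULL, lvl 4).
Iteration 5: boss_id is NULL; no match; recursion stops.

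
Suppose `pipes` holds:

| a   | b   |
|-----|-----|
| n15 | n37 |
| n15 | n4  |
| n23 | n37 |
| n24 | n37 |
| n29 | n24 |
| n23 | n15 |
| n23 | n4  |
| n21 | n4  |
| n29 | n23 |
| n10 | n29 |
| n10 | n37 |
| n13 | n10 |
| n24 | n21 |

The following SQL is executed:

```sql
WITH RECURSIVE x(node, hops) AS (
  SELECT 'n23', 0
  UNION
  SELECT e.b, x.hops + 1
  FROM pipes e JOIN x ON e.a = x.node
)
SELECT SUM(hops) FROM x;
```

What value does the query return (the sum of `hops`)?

7

Base: (n23, hops=0).
Iteration 1: edges from {n23} -> (n15, hops=1), (n37, hops=1), (n4, hops=1).
Iteration 2: edges from {n15,n37,n4} -> (n37, hops=2), (n4, hops=2).
Iteration 3: no outgoing edges from {n37,n4}; recursion stops.
SUM(hops) = 0 + 1 + 1 + 1 + 2 + 2 = 7.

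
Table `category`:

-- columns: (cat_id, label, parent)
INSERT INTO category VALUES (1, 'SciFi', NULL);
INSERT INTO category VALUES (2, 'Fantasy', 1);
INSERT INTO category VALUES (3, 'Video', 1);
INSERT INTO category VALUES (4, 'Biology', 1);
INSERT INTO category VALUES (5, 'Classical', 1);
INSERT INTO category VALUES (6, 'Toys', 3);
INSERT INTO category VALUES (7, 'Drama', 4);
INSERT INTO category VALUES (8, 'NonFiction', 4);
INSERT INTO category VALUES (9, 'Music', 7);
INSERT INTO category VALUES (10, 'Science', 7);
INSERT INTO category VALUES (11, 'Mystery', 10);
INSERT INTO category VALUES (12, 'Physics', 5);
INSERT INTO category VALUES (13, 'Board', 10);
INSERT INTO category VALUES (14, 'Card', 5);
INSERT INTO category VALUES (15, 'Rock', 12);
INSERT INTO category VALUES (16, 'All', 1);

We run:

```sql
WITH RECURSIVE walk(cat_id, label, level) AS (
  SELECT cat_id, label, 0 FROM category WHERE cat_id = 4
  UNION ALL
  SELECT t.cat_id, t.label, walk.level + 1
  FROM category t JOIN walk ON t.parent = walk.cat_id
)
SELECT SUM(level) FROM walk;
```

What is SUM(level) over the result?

Base: cat_id=4 (Biology) at level 0.
Iteration 1: rows with parent in {4} -> Drama (id 7, level 1), NonFiction (id 8, level 1).
Iteration 2: rows with parent in {7,8} -> Music (id 9, level 2), Science (id 10, level 2).
Iteration 3: rows with parent in {9,10} -> Mystery (id 11, level 3), Board (id 13, level 3).
Iteration 4: no rows with parent in {11,13}; recursion stops.
SUM(level) = 0 + 1 + 1 + 2 + 2 + 3 + 3 = 12.

12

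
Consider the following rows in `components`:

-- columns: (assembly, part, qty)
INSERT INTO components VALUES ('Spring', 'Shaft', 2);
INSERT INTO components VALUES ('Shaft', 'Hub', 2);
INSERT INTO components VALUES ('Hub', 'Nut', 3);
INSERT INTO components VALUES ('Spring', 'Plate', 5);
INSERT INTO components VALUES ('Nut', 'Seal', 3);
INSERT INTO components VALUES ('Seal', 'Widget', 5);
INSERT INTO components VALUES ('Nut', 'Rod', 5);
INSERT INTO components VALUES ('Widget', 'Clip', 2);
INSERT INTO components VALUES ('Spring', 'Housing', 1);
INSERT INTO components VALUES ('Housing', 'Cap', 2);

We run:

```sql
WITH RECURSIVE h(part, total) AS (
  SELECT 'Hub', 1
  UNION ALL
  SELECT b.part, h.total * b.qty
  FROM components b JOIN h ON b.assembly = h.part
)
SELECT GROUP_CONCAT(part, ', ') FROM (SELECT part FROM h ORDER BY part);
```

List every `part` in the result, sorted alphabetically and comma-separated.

Clip, Hub, Nut, Rod, Seal, Widget

Base: (Hub, total=1).
Iteration 1: components of {Hub} -> Nut = 1*3 = 3.
Iteration 2: components of {Nut} -> Rod = 3*5 = 15, Seal = 3*3 = 9.
Iteration 3: components of {Rod,Seal} -> Widget = 9*5 = 45.
Iteration 4: components of {Widget} -> Clip = 45*2 = 90.
Iteration 5: no further components; recursion stops.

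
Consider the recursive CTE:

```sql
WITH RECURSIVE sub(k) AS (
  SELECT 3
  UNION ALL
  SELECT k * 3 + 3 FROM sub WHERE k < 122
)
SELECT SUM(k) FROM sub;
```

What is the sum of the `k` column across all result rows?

Base: k=3.
Iteration 1: 3 < 122 holds -> k = 3 * 3 + 3 = 12.
Iteration 2: 12 < 122 holds -> k = 12 * 3 + 3 = 39.
Iteration 3: 39 < 122 holds -> k = 39 * 3 + 3 = 120.
Iteration 4: 120 < 122 holds -> k = 120 * 3 + 3 = 363.
Iteration 5: 363 < 122 fails; recursion stops.
SUM(k) = 3 + 12 + 39 + 120 + 363 = 537.

537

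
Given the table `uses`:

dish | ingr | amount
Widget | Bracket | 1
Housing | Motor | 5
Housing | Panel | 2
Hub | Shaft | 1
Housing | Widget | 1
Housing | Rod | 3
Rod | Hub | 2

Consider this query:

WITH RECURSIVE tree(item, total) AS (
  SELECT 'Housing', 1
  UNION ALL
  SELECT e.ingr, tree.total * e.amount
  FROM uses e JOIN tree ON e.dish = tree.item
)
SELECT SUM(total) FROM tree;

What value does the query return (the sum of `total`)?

25

Base: (Housing, total=1).
Iteration 1: components of {Housing} -> Motor = 1*5 = 5, Panel = 1*2 = 2, Rod = 1*3 = 3, Widget = 1*1 = 1.
Iteration 2: components of {Motor,Panel,Rod,Widget} -> Bracket = 1*1 = 1, Hub = 3*2 = 6.
Iteration 3: components of {Bracket,Hub} -> Shaft = 6*1 = 6.
Iteration 4: no further components; recursion stops.
SUM(total) = 1 + 3 + 2 + 1 + 5 + 6 + 1 + 6 = 25.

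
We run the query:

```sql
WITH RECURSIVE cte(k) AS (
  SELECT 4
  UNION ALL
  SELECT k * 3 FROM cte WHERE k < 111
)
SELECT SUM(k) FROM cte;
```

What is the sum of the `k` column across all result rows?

Base: k=4.
Iteration 1: 4 < 111 holds -> k = 4 * 3 = 12.
Iteration 2: 12 < 111 holds -> k = 12 * 3 = 36.
Iteration 3: 36 < 111 holds -> k = 36 * 3 = 108.
Iteration 4: 108 < 111 holds -> k = 108 * 3 = 324.
Iteration 5: 324 < 111 fails; recursion stops.
SUM(k) = 4 + 12 + 36 + 108 + 324 = 484.

484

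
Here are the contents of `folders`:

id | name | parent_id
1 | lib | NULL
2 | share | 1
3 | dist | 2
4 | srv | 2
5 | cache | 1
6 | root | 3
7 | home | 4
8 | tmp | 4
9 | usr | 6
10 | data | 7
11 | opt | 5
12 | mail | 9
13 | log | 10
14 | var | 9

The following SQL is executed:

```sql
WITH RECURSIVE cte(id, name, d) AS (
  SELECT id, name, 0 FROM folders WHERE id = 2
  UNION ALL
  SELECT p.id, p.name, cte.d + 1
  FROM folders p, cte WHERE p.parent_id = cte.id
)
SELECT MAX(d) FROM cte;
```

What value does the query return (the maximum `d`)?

Base: id=2 (share) at d 0.
Iteration 1: rows with parent_id in {2} -> dist (id 3, d 1), srv (id 4, d 1).
Iteration 2: rows with parent_id in {3,4} -> root (id 6, d 2), home (id 7, d 2), tmp (id 8, d 2).
Iteration 3: rows with parent_id in {6,7,8} -> usr (id 9, d 3), data (id 10, d 3).
Iteration 4: rows with parent_id in {9,10} -> mail (id 12, d 4), log (id 13, d 4), var (id 14, d 4).
Iteration 5: no rows with parent_id in {12,13,14}; recursion stops.
d values: 0, 1, 1, 2, 2, 2, 3, 3, 4, 4, 4; the maximum is 4.

4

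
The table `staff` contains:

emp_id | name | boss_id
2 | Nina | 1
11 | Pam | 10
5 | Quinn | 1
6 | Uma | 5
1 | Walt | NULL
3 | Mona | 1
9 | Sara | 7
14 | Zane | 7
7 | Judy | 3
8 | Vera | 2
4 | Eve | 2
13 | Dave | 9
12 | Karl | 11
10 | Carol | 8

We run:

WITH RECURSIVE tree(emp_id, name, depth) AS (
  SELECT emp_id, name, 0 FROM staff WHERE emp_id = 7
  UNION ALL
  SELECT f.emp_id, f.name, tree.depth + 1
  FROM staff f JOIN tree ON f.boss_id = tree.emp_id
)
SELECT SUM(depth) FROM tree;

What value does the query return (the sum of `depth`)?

Base: emp_id=7 (Judy) at depth 0.
Iteration 1: rows with boss_id in {7} -> Sara (id 9, depth 1), Zane (id 14, depth 1).
Iteration 2: rows with boss_id in {9,14} -> Dave (id 13, depth 2).
Iteration 3: no rows with boss_id in {13}; recursion stops.
SUM(depth) = 0 + 1 + 1 + 2 = 4.

4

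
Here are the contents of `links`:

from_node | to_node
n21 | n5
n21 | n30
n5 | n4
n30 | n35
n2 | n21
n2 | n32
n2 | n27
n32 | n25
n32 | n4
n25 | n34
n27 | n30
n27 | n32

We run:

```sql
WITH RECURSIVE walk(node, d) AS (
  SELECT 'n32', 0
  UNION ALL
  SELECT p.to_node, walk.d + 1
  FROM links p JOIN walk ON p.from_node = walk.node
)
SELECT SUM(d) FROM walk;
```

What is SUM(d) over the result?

Base: (n32, d=0).
Iteration 1: edges from {n32} -> (n25, d=1), (n4, d=1).
Iteration 2: edges from {n25,n4} -> (n34, d=2).
Iteration 3: no outgoing edges from {n34}; recursion stops.
SUM(d) = 0 + 1 + 1 + 2 = 4.

4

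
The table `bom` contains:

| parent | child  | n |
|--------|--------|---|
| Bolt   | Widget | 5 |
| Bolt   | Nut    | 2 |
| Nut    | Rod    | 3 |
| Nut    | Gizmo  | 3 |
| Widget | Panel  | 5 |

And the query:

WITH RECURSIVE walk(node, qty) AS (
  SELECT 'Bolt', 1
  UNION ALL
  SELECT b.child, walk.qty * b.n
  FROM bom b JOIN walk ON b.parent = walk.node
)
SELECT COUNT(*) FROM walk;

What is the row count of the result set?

Base: (Bolt, qty=1).
Iteration 1: components of {Bolt} -> Nut = 1*2 = 2, Widget = 1*5 = 5.
Iteration 2: components of {Nut,Widget} -> Gizmo = 2*3 = 6, Panel = 5*5 = 25, Rod = 2*3 = 6.
Iteration 3: no further components; recursion stops.
Total rows emitted: 6.

6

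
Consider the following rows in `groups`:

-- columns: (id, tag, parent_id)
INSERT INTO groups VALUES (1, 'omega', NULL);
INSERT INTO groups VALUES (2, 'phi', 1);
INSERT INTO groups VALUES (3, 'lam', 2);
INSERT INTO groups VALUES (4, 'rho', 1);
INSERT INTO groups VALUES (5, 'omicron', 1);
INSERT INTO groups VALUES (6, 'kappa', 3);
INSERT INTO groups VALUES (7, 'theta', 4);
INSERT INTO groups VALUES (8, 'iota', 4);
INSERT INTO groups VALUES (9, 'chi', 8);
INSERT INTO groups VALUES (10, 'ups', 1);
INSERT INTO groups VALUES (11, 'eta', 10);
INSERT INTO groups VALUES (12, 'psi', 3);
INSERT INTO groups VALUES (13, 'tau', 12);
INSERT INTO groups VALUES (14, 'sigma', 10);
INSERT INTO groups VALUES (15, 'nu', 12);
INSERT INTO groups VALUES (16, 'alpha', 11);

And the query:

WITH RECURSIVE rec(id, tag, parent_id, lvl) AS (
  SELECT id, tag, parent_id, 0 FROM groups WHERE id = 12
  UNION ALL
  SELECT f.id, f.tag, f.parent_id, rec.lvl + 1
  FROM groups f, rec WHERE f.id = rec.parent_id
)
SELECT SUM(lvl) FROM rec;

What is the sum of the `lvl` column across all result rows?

Base: id=12 (psi), parent_id=3, lvl 0.
Iteration 1: join on id=3 -> lam (id 3, parent_id=2, lvl 1).
Iteration 2: join on id=2 -> phi (id 2, parent_id=1, lvl 2).
Iteration 3: join on id=1 -> omega (id 1, parent_id=NULL, lvl 3).
Iteration 4: parent_id is NULL; no match; recursion stops.
SUM(lvl) = 0 + 1 + 2 + 3 = 6.

6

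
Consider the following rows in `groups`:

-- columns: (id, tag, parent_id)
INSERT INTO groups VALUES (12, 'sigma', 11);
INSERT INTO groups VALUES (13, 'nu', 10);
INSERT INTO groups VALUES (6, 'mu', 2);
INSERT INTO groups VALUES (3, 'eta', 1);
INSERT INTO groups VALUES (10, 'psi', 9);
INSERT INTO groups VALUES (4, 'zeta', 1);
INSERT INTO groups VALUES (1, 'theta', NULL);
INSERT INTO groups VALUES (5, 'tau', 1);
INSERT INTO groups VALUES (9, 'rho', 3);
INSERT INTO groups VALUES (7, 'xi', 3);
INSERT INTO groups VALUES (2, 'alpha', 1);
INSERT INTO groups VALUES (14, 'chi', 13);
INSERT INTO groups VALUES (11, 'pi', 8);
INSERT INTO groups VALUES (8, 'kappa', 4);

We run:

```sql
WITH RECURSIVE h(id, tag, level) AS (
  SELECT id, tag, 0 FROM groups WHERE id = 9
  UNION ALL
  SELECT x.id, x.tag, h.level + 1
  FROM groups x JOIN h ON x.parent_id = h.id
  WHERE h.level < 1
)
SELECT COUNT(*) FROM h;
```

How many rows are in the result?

2

Base: id=9 (rho) at level 0.
Iteration 1: rows with parent_id in {9} -> psi (id 10, level 1).
Iteration 2: level < 1 fails for all current rows; recursion stops.
Total rows emitted: 2.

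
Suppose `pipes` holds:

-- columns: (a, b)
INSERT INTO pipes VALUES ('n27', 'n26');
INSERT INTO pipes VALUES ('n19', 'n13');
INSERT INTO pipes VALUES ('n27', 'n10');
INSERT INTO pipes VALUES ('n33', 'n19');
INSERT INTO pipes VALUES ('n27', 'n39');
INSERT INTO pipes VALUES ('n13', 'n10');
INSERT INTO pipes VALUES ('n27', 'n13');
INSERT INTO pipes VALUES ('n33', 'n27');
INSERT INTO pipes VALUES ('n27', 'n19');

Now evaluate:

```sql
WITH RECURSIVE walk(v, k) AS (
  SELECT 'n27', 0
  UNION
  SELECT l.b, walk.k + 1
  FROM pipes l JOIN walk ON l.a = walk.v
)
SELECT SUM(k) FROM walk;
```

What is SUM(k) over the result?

Base: (n27, k=0).
Iteration 1: edges from {n27} -> (n10, k=1), (n13, k=1), (n19, k=1), (n26, k=1), (n39, k=1).
Iteration 2: edges from {n10,n13,n19,n26,n39} -> (n10, k=2), (n13, k=2).
Iteration 3: edges from {n10,n13} -> (n10, k=3).
Iteration 4: no outgoing edges from {n10}; recursion stops.
SUM(k) = 0 + 1 + 1 + 1 + 1 + 1 + 2 + 2 + 3 = 12.

12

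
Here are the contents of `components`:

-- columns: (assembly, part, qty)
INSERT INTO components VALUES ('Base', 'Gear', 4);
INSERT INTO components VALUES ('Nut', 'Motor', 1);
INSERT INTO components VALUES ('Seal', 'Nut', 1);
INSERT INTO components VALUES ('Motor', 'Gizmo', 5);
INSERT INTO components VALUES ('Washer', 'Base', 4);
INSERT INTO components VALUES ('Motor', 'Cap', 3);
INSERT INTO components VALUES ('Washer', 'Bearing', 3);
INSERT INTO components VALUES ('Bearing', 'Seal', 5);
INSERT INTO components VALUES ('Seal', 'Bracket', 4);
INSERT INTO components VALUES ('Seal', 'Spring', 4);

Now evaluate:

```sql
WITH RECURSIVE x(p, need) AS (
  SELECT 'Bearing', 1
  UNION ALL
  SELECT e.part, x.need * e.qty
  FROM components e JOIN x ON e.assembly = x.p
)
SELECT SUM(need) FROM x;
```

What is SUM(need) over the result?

Base: (Bearing, need=1).
Iteration 1: components of {Bearing} -> Seal = 1*5 = 5.
Iteration 2: components of {Seal} -> Bracket = 5*4 = 20, Nut = 5*1 = 5, Spring = 5*4 = 20.
Iteration 3: components of {Bracket,Nut,Spring} -> Motor = 5*1 = 5.
Iteration 4: components of {Motor} -> Cap = 5*3 = 15, Gizmo = 5*5 = 25.
Iteration 5: no further components; recursion stops.
SUM(need) = 1 + 5 + 20 + 20 + 5 + 5 + 25 + 15 = 96.

96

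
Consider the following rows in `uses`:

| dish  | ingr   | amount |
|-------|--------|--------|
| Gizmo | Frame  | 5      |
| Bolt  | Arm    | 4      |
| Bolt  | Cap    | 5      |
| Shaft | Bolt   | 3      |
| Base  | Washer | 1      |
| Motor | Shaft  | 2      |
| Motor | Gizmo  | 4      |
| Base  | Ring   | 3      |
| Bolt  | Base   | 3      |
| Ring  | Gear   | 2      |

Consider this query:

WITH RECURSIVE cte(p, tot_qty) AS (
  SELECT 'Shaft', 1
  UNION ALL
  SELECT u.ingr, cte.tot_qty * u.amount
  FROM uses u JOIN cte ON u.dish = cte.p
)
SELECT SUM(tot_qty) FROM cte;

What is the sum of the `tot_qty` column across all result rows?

130

Base: (Shaft, tot_qty=1).
Iteration 1: components of {Shaft} -> Bolt = 1*3 = 3.
Iteration 2: components of {Bolt} -> Arm = 3*4 = 12, Base = 3*3 = 9, Cap = 3*5 = 15.
Iteration 3: components of {Arm,Base,Cap} -> Ring = 9*3 = 27, Washer = 9*1 = 9.
Iteration 4: components of {Ring,Washer} -> Gear = 27*2 = 54.
Iteration 5: no further components; recursion stops.
SUM(tot_qty) = 1 + 3 + 12 + 9 + 15 + 27 + 9 + 54 = 130.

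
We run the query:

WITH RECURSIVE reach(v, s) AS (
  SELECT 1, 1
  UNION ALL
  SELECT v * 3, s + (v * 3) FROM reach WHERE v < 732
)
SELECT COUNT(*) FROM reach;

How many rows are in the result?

8

Base: v=1, s=1.
Iteration 1: 1 < 732 holds -> v = 1 * 3 = 3, s = 1 + 3 = 4.
Iteration 2: 3 < 732 holds -> v = 3 * 3 = 9, s = 4 + 9 = 13.
Iteration 3: 9 < 732 holds -> v = 9 * 3 = 27, s = 13 + 27 = 40.
Iteration 4: 27 < 732 holds -> v = 27 * 3 = 81, s = 40 + 81 = 121.
Iteration 5: 81 < 732 holds -> v = 81 * 3 = 243, s = 121 + 243 = 364.
Iteration 6: 243 < 732 holds -> v = 243 * 3 = 729, s = 364 + 729 = 1093.
Iteration 7: 729 < 732 holds -> v = 729 * 3 = 2187, s = 1093 + 2187 = 3280.
Iteration 8: 2187 < 732 fails; recursion stops.
Total rows emitted: 8.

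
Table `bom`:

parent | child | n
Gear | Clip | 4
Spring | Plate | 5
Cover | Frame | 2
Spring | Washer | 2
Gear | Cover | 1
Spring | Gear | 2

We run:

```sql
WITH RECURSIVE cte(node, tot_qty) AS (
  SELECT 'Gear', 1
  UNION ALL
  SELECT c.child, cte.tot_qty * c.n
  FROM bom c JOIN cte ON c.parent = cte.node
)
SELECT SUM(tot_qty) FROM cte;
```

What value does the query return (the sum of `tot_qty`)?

Base: (Gear, tot_qty=1).
Iteration 1: components of {Gear} -> Clip = 1*4 = 4, Cover = 1*1 = 1.
Iteration 2: components of {Clip,Cover} -> Frame = 1*2 = 2.
Iteration 3: no further components; recursion stops.
SUM(tot_qty) = 1 + 4 + 1 + 2 = 8.

8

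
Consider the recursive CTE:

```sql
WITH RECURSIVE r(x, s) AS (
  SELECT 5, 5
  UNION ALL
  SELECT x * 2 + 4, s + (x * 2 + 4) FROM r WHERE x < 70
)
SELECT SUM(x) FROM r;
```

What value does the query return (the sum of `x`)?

259

Base: x=5, s=5.
Iteration 1: 5 < 70 holds -> x = 5 * 2 + 4 = 14, s = 5 + 14 = 19.
Iteration 2: 14 < 70 holds -> x = 14 * 2 + 4 = 32, s = 19 + 32 = 51.
Iteration 3: 32 < 70 holds -> x = 32 * 2 + 4 = 68, s = 51 + 68 = 119.
Iteration 4: 68 < 70 holds -> x = 68 * 2 + 4 = 140, s = 119 + 140 = 259.
Iteration 5: 140 < 70 fails; recursion stops.
SUM(x) = 5 + 14 + 32 + 68 + 140 = 259.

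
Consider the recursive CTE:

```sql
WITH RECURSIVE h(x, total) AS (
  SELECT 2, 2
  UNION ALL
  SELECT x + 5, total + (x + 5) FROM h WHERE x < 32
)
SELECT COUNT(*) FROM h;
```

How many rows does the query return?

7

Base: x=2, total=2.
Iteration 1: 2 < 32 holds -> x = 2 + 5 = 7, total = 2 + 7 = 9.
Iteration 2: 7 < 32 holds -> x = 7 + 5 = 12, total = 9 + 12 = 21.
Iteration 3: 12 < 32 holds -> x = 12 + 5 = 17, total = 21 + 17 = 38.
Iteration 4: 17 < 32 holds -> x = 17 + 5 = 22, total = 38 + 22 = 60.
Iteration 5: 22 < 32 holds -> x = 22 + 5 = 27, total = 60 + 27 = 87.
Iteration 6: 27 < 32 holds -> x = 27 + 5 = 32, total = 87 + 32 = 119.
Iteration 7: 32 < 32 fails; recursion stops.
Total rows emitted: 7.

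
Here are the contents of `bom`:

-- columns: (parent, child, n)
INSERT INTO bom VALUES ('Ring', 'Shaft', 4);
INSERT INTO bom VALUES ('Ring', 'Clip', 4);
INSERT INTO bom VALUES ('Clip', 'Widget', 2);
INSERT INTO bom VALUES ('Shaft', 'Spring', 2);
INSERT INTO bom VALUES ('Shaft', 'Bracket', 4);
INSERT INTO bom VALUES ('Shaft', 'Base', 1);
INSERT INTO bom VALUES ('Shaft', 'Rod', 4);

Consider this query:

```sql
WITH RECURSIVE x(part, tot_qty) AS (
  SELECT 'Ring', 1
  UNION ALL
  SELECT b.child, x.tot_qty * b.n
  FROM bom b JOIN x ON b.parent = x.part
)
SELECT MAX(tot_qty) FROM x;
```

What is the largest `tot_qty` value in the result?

Base: (Ring, tot_qty=1).
Iteration 1: components of {Ring} -> Clip = 1*4 = 4, Shaft = 1*4 = 4.
Iteration 2: components of {Clip,Shaft} -> Base = 4*1 = 4, Bracket = 4*4 = 16, Rod = 4*4 = 16, Spring = 4*2 = 8, Widget = 4*2 = 8.
Iteration 3: no further components; recursion stops.
tot_qty values: 1, 4, 4, 8, 16, 4, 16, 8; the maximum is 16.

16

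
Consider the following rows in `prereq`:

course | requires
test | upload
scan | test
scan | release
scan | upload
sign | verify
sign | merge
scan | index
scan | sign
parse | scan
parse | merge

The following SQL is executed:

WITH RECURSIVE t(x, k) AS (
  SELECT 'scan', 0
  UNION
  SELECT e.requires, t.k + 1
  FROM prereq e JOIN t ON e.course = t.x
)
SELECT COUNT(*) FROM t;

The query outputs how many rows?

Base: (scan, k=0).
Iteration 1: edges from {scan} -> (index, k=1), (release, k=1), (sign, k=1), (test, k=1), (upload, k=1).
Iteration 2: edges from {index,release,sign,test,upload} -> (merge, k=2), (upload, k=2), (verify, k=2).
Iteration 3: no outgoing edges from {merge,upload,verify}; recursion stops.
Total rows emitted: 9.

9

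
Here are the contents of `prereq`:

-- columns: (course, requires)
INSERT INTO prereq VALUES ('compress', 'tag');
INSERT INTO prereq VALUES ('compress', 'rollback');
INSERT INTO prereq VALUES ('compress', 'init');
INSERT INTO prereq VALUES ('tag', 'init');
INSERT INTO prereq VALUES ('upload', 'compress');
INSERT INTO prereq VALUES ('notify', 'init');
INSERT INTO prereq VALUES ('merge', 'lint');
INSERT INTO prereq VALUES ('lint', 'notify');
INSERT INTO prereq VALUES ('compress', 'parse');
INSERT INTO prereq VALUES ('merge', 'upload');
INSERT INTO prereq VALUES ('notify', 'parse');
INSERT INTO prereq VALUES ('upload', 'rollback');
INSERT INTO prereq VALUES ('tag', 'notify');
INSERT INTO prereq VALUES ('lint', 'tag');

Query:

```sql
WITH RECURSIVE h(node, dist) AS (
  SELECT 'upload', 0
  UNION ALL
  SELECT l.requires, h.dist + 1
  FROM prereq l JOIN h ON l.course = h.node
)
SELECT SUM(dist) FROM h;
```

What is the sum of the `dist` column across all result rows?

Base: (upload, dist=0).
Iteration 1: edges from {upload} -> (compress, dist=1), (rollback, dist=1).
Iteration 2: edges from {compress,rollback} -> (init, dist=2), (parse, dist=2), (rollback, dist=2), (tag, dist=2).
Iteration 3: edges from {init,parse,rollback,tag} -> (init, dist=3), (notify, dist=3).
Iteration 4: edges from {init,notify} -> (init, dist=4), (parse, dist=4).
Iteration 5: no outgoing edges from {init,parse}; recursion stops.
SUM(dist) = 0 + 1 + 1 + 2 + 2 + 2 + 2 + 3 + 3 + 4 + 4 = 24.

24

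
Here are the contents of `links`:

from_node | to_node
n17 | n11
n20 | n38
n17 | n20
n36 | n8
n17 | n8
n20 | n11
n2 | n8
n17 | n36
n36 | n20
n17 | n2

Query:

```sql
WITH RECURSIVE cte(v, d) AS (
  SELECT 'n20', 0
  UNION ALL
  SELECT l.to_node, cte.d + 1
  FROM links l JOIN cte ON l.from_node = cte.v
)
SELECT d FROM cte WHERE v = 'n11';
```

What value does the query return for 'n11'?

1

Base: (n20, d=0).
Iteration 1: edges from {n20} -> (n11, d=1), (n38, d=1).
Iteration 2: no outgoing edges from {n11,n38}; recursion stops.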